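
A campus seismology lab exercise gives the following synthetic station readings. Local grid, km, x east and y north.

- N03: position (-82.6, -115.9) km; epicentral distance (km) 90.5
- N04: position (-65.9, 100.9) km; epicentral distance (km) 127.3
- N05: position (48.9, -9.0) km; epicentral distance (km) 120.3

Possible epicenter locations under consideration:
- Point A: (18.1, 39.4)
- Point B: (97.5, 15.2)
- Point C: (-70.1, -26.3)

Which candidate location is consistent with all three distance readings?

For each candidate, compare |candidate − station| to the reported distance:
Point A: residuals N03 94.6, N04 23.2, N05 62.9 → max 94.6 km
Point B: residuals N03 132.3, N04 57.2, N05 66.0 → max 132.3 km
Point C: residuals N03 0.0, N04 0.0, N05 0.0 → max 0.0 km
Only Point C has all residuals ≈ 0.

Point C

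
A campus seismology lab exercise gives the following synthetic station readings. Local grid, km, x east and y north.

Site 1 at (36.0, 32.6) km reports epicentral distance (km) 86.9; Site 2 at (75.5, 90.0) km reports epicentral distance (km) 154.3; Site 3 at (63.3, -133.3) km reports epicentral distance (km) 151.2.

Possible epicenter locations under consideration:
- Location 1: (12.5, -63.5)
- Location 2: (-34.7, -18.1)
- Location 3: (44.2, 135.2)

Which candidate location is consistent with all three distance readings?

Location 2

For each candidate, compare |candidate − station| to the reported distance:
Location 1: residuals Site 1 12.0, Site 2 11.6, Site 3 64.9 → max 64.9 km
Location 2: residuals Site 1 0.1, Site 2 0.1, Site 3 0.0 → max 0.1 km
Location 3: residuals Site 1 16.0, Site 2 99.3, Site 3 118.0 → max 118.0 km
Only Location 2 has all residuals ≈ 0.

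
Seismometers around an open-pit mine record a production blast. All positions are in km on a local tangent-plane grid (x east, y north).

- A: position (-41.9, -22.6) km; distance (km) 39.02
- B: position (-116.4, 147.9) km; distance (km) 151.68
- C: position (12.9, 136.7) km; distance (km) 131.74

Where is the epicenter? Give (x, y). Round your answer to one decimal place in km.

(-40.8, 16.4)

Circle about each station: (x + 41.9)² + (y + 22.6)² = 39.02²; (x + 116.4)² + (y − 147.9)² = 151.68²; (x − 12.9)² + (y − 136.7)² = 131.74².
Subtracting pairs of circle equations eliminates x²+y² and gives linear equations (the radical axes):
-149.0 x + 341.0 y = 11672.74
109.6 x + 318.6 y = 754.06
Solving the 2×2 system: x ≈ -40.8, y ≈ 16.4 km.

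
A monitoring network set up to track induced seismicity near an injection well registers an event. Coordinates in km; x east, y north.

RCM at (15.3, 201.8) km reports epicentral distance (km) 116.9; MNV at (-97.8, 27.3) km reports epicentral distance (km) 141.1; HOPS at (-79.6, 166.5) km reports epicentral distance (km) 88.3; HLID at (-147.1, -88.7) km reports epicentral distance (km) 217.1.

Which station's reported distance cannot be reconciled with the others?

MNV

Solve using three stations at a time. Using RCM, HOPS, HLID (subtract circle equations pairwise → linear system) gives (x, y) ≈ (-29.5, 93.8).
Distances from that point to each station vs reported:
  RCM: calculated 116.9 vs reported 116.9 → residual 0.0 km
  MNV: calculated 95.3 vs reported 141.1 → residual 45.8 km
  HOPS: calculated 88.3 vs reported 88.3 → residual 0.0 km
  HLID: calculated 217.1 vs reported 217.1 → residual 0.0 km
RCM, HOPS, HLID are mutually consistent (residuals ≈ 0); MNV is off by 45.8 km.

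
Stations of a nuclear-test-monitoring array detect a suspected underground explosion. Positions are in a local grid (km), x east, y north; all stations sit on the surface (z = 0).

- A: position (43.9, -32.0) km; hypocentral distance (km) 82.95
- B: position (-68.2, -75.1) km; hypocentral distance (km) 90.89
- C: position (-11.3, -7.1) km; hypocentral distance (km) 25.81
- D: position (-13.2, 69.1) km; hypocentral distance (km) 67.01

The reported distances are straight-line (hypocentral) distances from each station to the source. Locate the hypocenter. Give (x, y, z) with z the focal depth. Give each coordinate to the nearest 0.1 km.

x ≈ -28.7 km, y ≈ 5.5 km, depth ≈ 14.3 km

Each station gives a sphere (x−x_i)² + (y−y_i)² + z² = d_i² (stations at z=0).
Subtracting the A sphere from B and C: z² cancels, leaving linear equations in x and y:
-224.2 x − 86.2 y = 5959.75
-110.4 x + 49.8 y = 3441.44
Solving: x ≈ -28.694, y ≈ 5.493 km (keep extra digits for the depth step; rounded: -28.7, 5.5).
Then from the A sphere: z² = 82.95² − (x − 43.9)² − (y + 32.0)² with x = -28.694, y = 5.493, so z ≈ 14.321 ≈ 14.3 km.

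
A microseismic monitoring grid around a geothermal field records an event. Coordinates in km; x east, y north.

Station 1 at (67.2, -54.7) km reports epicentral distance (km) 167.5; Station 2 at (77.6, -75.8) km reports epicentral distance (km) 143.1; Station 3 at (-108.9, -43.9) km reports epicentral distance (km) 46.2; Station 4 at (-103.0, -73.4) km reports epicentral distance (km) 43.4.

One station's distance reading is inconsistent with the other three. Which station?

Station 1

Solve using three stations at a time. Using Station 2, Station 3, Station 4 (subtract circle equations pairwise → linear system) gives (x, y) ≈ (-63.9, -54.5).
Distances from that point to each station vs reported:
  Station 1: calculated 131.1 vs reported 167.5 → residual 36.4 km
  Station 2: calculated 143.1 vs reported 143.1 → residual 0.0 km
  Station 3: calculated 46.2 vs reported 46.2 → residual 0.0 km
  Station 4: calculated 43.4 vs reported 43.4 → residual 0.0 km
Station 2, Station 3, Station 4 are mutually consistent (residuals ≈ 0); Station 1 is off by 36.4 km.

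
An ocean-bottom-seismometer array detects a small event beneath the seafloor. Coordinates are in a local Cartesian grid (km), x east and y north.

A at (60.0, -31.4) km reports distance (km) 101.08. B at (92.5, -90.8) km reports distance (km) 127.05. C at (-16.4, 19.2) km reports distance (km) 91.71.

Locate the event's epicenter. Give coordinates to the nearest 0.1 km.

(-33.0, -71.0)

Circle about each station: (x − 60.0)² + (y + 31.4)² = 101.08²; (x − 92.5)² + (y + 90.8)² = 127.05²; (x + 16.4)² + (y − 19.2)² = 91.71².
Subtracting the A equation from the B and C equations removes the quadratic terms:
65.0 x − 118.8 y = 6290.39
-152.8 x + 101.2 y = -2141.92
Solving the 2×2 system: x ≈ -33.0, y ≈ -71.0 km.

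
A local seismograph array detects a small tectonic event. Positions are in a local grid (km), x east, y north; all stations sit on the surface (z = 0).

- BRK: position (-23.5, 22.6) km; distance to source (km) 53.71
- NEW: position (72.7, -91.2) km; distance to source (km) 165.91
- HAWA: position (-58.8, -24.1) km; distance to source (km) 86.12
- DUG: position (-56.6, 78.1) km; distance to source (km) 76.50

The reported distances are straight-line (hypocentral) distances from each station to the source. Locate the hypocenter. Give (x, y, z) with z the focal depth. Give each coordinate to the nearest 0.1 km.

(-22.8, 33.9, 52.5)

Each station gives a sphere (x−x_i)² + (y−y_i)² + z² = d_i² (stations at z=0).
Subtracting the BRK sphere from NEW and HAWA: z² cancels, leaving linear equations in x and y:
192.4 x − 227.6 y = -12101.64
-70.6 x − 93.4 y = -1556.65
Solving: x ≈ -22.798, y ≈ 33.899 km (keep extra digits for the depth step; rounded: -22.8, 33.9).
Then from the BRK sphere: z² = 53.71² − (x + 23.5)² − (y − 22.6)² with x = -22.798, y = 33.899, so z ≈ 52.503 ≈ 52.5 km.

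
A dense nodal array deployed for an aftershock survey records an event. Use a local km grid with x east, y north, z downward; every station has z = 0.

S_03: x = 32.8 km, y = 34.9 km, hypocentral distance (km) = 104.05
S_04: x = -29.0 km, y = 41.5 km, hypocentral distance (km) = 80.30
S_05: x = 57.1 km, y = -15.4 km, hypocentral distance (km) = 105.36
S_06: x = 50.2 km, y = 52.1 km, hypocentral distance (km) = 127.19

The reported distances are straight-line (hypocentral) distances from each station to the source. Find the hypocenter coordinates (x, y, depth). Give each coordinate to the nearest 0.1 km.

Each station gives a sphere (x−x_i)² + (y−y_i)² + z² = d_i² (stations at z=0).
Subtracting the S_03 sphere from S_04 and S_05: z² cancels, leaving linear equations in x and y:
-123.6 x + 13.2 y = 4647.71
48.6 x − 100.6 y = 929.39
Solving: x ≈ -40.689, y ≈ -28.895 km (keep extra digits for the depth step; rounded: -40.7, -28.9).
Then from the S_03 sphere: z² = 104.05² − (x − 32.8)² − (y − 34.9)² with x = -40.689, y = -28.895, so z ≈ 36.823 ≈ 36.8 km.

(-40.7, -28.9, 36.8)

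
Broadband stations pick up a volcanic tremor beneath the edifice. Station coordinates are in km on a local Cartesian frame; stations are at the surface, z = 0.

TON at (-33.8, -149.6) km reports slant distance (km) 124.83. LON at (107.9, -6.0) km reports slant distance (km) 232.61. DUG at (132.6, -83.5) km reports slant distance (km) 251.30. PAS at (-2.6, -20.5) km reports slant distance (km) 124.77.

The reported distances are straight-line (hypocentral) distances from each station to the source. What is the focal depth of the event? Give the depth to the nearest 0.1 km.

depth ≈ 34.1 km

Each station gives a sphere (x−x_i)² + (y−y_i)² + z² = d_i² (stations at z=0).
Subtracting the TON sphere from LON and DUG: z² cancels, leaving linear equations in x and y:
283.4 x + 287.2 y = -50369.07
332.8 x + 132.2 y = -46536.75
Solving: x ≈ -115.402, y ≈ -61.504 km (keep extra digits for the depth step; rounded: -115.4, -61.5).
Then from the TON sphere: z² = 124.83² − (x + 33.8)² − (y + 149.6)² with x = -115.402, y = -61.504, so z ≈ 34.099 ≈ 34.1 km.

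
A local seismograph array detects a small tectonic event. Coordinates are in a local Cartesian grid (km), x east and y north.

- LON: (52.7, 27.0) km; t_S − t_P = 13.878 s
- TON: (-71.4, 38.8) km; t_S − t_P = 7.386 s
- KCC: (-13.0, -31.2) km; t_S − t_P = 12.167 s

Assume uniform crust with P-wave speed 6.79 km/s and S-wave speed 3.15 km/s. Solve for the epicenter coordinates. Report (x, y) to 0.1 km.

(-28.0, 38.7)

Distance from S−P lag: d = Δt · v_P v_S / (v_P − v_S) = Δt · (6.79·3.15)/(6.79−3.15) ≈ 5.8760·Δt.
So d_LON = 81.55, d_TON = 43.40, d_KCC = 71.49 km.
Circle about each station: (x − 52.7)² + (y − 27.0)² = 81.55²; (x + 71.4)² + (y − 38.8)² = 43.40²; (x + 13.0)² + (y + 31.2)² = 71.49².
Subtracting the LON equation from the TON and KCC equations removes the quadratic terms:
-248.2 x + 23.6 y = 7863.95
-131.4 x − 116.4 y = -824.27
Solving the 2×2 system: x ≈ -28.0, y ≈ 38.7 km.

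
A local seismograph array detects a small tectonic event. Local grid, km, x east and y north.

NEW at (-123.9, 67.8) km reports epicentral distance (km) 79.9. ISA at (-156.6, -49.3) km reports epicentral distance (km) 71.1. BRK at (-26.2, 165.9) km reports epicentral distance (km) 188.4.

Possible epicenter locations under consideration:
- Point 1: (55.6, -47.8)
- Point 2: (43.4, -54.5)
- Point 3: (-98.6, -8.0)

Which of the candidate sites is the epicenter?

For each candidate, compare |candidate − station| to the reported distance:
Point 1: residuals NEW 133.6, ISA 141.1, BRK 40.4 → max 141.1 km
Point 2: residuals NEW 127.3, ISA 129.0, BRK 42.7 → max 129.0 km
Point 3: residuals NEW 0.0, ISA 0.1, BRK 0.0 → max 0.1 km
Only Point 3 has all residuals ≈ 0.

Point 3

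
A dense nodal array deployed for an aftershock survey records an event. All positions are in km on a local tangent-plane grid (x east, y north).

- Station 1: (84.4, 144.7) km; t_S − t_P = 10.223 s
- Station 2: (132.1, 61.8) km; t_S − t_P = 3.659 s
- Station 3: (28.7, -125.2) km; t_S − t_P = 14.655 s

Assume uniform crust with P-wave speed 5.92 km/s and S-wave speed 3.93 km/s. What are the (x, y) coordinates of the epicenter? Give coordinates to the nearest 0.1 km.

x ≈ 106.8 km, y ≈ 27.3 km

Distance from S−P lag: d = Δt · v_P v_S / (v_P − v_S) = Δt · (5.92·3.93)/(5.92−3.93) ≈ 11.6913·Δt.
So d_Station 1 = 119.52, d_Station 2 = 42.78, d_Station 3 = 171.34 km.
Circle about each station: (x − 84.4)² + (y − 144.7)² = 119.52²; (x − 132.1)² + (y − 61.8)² = 42.78²; (x − 28.7)² + (y + 125.2)² = 171.34².
Subtracting the Station 1 equation from the Station 2 and Station 3 equations removes the quadratic terms:
95.4 x − 165.8 y = 5663.10
-111.4 x − 539.8 y = -26635.09
Solving the 2×2 system: x ≈ 106.8, y ≈ 27.3 km.
Check against Station 1 (with the unrounded x, y): √((x − 84.4)²+(y − 144.7)²) = 119.52 ≈ 119.52 km. ✓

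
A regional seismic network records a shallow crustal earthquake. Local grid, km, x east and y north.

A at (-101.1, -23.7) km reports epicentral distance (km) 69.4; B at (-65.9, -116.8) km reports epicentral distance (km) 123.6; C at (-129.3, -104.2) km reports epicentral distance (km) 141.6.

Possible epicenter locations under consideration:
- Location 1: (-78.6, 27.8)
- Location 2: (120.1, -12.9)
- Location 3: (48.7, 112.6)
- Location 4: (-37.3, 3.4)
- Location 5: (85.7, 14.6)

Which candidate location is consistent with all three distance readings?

Location 4

For each candidate, compare |candidate − station| to the reported distance:
Location 1: residuals A 13.2, B 21.6, C 0.2 → max 21.6 km
Location 2: residuals A 152.1, B 89.5, C 124.0 → max 152.1 km
Location 3: residuals A 133.1, B 132.8, C 138.9 → max 138.9 km
Location 4: residuals A 0.1, B 0.0, C 0.0 → max 0.1 km
Location 5: residuals A 121.3, B 77.0, C 104.0 → max 121.3 km
Only Location 4 has all residuals ≈ 0.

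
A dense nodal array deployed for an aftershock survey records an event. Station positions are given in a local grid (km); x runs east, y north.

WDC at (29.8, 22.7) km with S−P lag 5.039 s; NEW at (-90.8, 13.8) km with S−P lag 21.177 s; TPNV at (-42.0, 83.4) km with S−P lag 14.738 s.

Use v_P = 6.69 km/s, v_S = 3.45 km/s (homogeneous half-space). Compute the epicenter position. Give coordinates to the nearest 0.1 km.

Distance from S−P lag: d = Δt · v_P v_S / (v_P − v_S) = Δt · (6.69·3.45)/(6.69−3.45) ≈ 7.1236·Δt.
So d_WDC = 35.90, d_NEW = 150.86, d_TPNV = 104.99 km.
Circle about each station: (x − 29.8)² + (y − 22.7)² = 35.90²; (x + 90.8)² + (y − 13.8)² = 150.86²; (x + 42.0)² + (y − 83.4)² = 104.99².
Subtracting pairs of circle equations eliminates x²+y² and gives linear equations (the radical axes):
-241.2 x − 17.8 y = -14438.18
-143.6 x + 121.4 y = -2417.86
Solving the 2×2 system: x ≈ 56.4, y ≈ 46.8 km.
Check against WDC (with the unrounded x, y): √((x − 29.8)²+(y − 22.7)²) = 35.90 ≈ 35.90 km. ✓

(56.4, 46.8)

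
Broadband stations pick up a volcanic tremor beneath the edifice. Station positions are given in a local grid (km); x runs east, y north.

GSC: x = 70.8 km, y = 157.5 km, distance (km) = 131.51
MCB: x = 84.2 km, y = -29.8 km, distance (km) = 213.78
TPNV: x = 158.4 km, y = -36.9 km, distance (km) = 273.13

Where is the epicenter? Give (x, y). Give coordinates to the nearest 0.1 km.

Circle about each station: (x − 70.8)² + (y − 157.5)² = 131.51²; (x − 84.2)² + (y + 29.8)² = 213.78²; (x − 158.4)² + (y + 36.9)² = 273.13².
Subtracting the GSC equation from the MCB and TPNV equations removes the quadratic terms:
26.8 x − 374.6 y = -50248.22
175.2 x − 388.8 y = -60671.84
Solving the 2×2 system: x ≈ -57.8, y ≈ 130.0 km.

(-57.8, 130.0)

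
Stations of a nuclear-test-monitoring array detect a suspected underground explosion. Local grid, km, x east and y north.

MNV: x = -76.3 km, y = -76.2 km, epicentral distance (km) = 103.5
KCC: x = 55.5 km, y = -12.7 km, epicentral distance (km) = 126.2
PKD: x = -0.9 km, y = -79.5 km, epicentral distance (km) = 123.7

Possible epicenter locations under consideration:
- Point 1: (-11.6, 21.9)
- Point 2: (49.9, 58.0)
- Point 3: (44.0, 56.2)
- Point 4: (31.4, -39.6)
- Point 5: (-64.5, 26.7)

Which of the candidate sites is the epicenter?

Point 5

For each candidate, compare |candidate − station| to the reported distance:
Point 1: residuals MNV 14.0, KCC 50.7, PKD 21.7 → max 50.7 km
Point 2: residuals MNV 80.7, KCC 55.3, PKD 22.9 → max 80.7 km
Point 3: residuals MNV 75.4, KCC 56.3, PKD 19.2 → max 75.4 km
Point 4: residuals MNV 10.2, KCC 90.1, PKD 72.4 → max 90.1 km
Point 5: residuals MNV 0.1, KCC 0.1, PKD 0.1 → max 0.1 km
Only Point 5 has all residuals ≈ 0.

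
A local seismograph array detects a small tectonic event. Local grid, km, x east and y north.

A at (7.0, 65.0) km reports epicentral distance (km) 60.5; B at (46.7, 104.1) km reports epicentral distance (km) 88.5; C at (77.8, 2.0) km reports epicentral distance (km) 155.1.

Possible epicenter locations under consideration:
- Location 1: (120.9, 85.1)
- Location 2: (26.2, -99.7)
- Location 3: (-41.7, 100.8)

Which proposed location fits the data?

For each candidate, compare |candidate − station| to the reported distance:
Location 1: residuals A 55.2, B 11.9, C 61.5 → max 61.5 km
Location 2: residuals A 105.3, B 116.3, C 41.1 → max 116.3 km
Location 3: residuals A 0.1, B 0.0, C 0.0 → max 0.1 km
Only Location 3 has all residuals ≈ 0.

Location 3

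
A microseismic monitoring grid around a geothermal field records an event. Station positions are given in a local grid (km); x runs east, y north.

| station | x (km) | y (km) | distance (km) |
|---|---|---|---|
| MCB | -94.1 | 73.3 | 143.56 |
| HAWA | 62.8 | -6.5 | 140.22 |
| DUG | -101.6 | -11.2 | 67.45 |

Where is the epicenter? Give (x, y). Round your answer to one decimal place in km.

Circle about each station: (x + 94.1)² + (y − 73.3)² = 143.56²; (x − 62.8)² + (y + 6.5)² = 140.22²; (x + 101.6)² + (y + 11.2)² = 67.45².
Subtracting pairs of circle equations eliminates x²+y² and gives linear equations (the radical axes):
313.8 x − 159.6 y = -9293.78
-15.0 x − 169.0 y = 12280.27
Solving the 2×2 system: x ≈ -63.7, y ≈ -67.0 km.
Check against MCB (with the unrounded x, y): √((x + 94.1)²+(y − 73.3)²) = 143.57 ≈ 143.56 km. ✓

(-63.7, -67.0)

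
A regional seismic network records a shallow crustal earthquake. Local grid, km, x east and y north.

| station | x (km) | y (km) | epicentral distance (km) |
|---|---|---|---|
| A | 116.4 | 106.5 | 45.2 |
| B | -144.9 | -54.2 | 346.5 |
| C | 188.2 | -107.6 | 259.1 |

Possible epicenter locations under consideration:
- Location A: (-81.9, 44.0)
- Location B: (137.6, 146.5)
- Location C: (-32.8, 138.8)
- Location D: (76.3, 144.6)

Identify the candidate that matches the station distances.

For each candidate, compare |candidate − station| to the reported distance:
Location A: residuals A 162.7, B 229.8, C 50.6 → max 229.8 km
Location B: residuals A 0.1, B 0.0, C 0.0 → max 0.1 km
Location C: residuals A 107.5, B 123.3, C 71.9 → max 123.3 km
Location D: residuals A 10.1, B 49.1, C 16.8 → max 49.1 km
Only Location B has all residuals ≈ 0.

Location B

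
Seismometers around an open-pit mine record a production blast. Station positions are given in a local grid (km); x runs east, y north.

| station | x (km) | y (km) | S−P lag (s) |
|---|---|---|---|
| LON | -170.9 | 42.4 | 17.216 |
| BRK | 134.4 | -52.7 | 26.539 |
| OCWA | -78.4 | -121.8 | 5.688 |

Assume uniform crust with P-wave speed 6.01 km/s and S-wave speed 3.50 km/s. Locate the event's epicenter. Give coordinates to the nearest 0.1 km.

x ≈ -86.9 km, y ≈ -74.9 km

Distance from S−P lag: d = Δt · v_P v_S / (v_P − v_S) = Δt · (6.01·3.50)/(6.01−3.50) ≈ 8.3805·Δt.
So d_LON = 144.28, d_BRK = 222.41, d_OCWA = 47.67 km.
Circle about each station: (x + 170.9)² + (y − 42.4)² = 144.28²; (x − 134.4)² + (y + 52.7)² = 222.41²; (x + 78.4)² + (y + 121.8)² = 47.67².
Subtracting pairs of circle equations eliminates x²+y² and gives linear equations (the radical axes):
610.6 x − 190.2 y = -38813.41
185.0 x − 328.4 y = 8521.52
Solving the 2×2 system: x ≈ -86.9, y ≈ -74.9 km.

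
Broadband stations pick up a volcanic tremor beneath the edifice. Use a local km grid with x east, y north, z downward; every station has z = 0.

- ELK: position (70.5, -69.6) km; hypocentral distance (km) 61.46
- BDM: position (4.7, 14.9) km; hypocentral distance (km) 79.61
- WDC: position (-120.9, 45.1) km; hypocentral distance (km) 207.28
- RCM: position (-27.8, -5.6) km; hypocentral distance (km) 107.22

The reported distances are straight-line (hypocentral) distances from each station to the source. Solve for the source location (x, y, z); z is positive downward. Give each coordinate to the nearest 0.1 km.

x ≈ 77.8 km, y ≈ -11.2 km, depth ≈ 17.7 km

Each station gives a sphere (x−x_i)² + (y−y_i)² + z² = d_i² (stations at z=0).
Subtracting the ELK sphere from BDM and WDC: z² cancels, leaving linear equations in x and y:
-131.6 x + 169.0 y = -12130.73
-382.8 x + 229.4 y = -32351.26
Solving: x ≈ 77.804, y ≈ -11.193 km (keep extra digits for the depth step; rounded: 77.8, -11.2).
Then from the ELK sphere: z² = 61.46² − (x − 70.5)² − (y + 69.6)² with x = 77.804, y = -11.193, so z ≈ 17.681 ≈ 17.7 km.
Check against RCM (with the unrounded solution): distance 107.22 ≈ 107.22 km. ✓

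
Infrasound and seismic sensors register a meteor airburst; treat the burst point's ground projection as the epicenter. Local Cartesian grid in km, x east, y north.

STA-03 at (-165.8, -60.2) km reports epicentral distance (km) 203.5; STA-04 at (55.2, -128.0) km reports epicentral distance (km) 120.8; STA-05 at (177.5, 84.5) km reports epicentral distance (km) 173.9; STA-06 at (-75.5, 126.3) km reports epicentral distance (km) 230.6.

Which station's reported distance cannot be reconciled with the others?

Solve using three stations at a time. Using STA-03, STA-04, STA-05 (subtract circle equations pairwise → linear system) gives (x, y) ≈ (31.3, -9.6).
Distances from that point to each station vs reported:
  STA-03: calculated 203.5 vs reported 203.5 → residual 0.0 km
  STA-04: calculated 120.8 vs reported 120.8 → residual 0.0 km
  STA-05: calculated 173.9 vs reported 173.9 → residual 0.0 km
  STA-06: calculated 172.9 vs reported 230.6 → residual 57.7 km
STA-03, STA-04, STA-05 are mutually consistent (residuals ≈ 0); STA-06 is off by 57.7 km.

STA-06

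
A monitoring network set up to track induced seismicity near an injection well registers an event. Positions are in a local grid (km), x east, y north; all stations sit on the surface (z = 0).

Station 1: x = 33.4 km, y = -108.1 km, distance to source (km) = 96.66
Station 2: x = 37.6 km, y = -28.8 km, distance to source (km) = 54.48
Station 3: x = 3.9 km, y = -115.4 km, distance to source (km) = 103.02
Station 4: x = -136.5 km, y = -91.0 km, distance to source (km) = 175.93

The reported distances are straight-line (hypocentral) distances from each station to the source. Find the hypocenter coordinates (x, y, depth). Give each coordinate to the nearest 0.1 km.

x ≈ 19.3 km, y ≈ -27.4 km, depth ≈ 51.3 km

Each station gives a sphere (x−x_i)² + (y−y_i)² + z² = d_i² (stations at z=0).
Subtracting the Station 1 sphere from Station 2 and Station 3: z² cancels, leaving linear equations in x and y:
8.4 x + 158.6 y = -4182.88
-59.0 x − 14.6 y = -738.76
Solving: x ≈ 19.301, y ≈ -27.396 km (keep extra digits for the depth step; rounded: 19.3, -27.4).
Then from the Station 1 sphere: z² = 96.66² − (x − 33.4)² − (y + 108.1)² with x = 19.301, y = -27.396, so z ≈ 51.296 ≈ 51.3 km.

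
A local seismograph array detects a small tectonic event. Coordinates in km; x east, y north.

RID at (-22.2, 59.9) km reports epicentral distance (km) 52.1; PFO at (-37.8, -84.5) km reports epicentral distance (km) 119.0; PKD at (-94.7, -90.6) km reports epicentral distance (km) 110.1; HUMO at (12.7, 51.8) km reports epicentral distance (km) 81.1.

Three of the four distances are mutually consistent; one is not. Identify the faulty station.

PKD

Solve using three stations at a time. Using RID, PFO, HUMO (subtract circle equations pairwise → linear system) gives (x, y) ≈ (-65.8, 31.2).
Distances from that point to each station vs reported:
  RID: calculated 52.2 vs reported 52.1 → residual 0.1 km
  PFO: calculated 119.0 vs reported 119.0 → residual 0.0 km
  PKD: calculated 125.2 vs reported 110.1 → residual 15.1 km
  HUMO: calculated 81.2 vs reported 81.1 → residual 0.1 km
RID, PFO, HUMO are mutually consistent (residuals ≈ 0); PKD is off by 15.1 km.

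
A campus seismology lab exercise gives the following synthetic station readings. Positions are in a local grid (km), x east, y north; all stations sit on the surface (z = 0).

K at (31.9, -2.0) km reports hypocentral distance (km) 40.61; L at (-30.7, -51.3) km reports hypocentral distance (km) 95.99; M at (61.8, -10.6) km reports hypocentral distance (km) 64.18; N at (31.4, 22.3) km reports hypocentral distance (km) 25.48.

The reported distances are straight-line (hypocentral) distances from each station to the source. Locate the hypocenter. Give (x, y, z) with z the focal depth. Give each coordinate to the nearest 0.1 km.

Each station gives a sphere (x−x_i)² + (y−y_i)² + z² = d_i² (stations at z=0).
Subtracting the K sphere from L and M: z² cancels, leaving linear equations in x and y:
-125.2 x − 98.6 y = -5012.34
59.8 x − 17.2 y = 440.09
Solving: x ≈ 16.101, y ≈ 30.391 km (keep extra digits for the depth step; rounded: 16.1, 30.4).
Then from the K sphere: z² = 40.61² − (x − 31.9)² − (y + 2.0)² with x = 16.101, y = 30.391, so z ≈ 18.719 ≈ 18.7 km.

(16.1, 30.4, 18.7)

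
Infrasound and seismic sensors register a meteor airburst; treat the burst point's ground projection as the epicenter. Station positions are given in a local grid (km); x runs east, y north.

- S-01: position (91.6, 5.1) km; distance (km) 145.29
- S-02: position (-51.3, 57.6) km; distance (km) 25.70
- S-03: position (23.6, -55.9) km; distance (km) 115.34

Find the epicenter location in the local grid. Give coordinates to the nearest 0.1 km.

-51.2 km east, 31.9 km north

Circle about each station: (x − 91.6)² + (y − 5.1)² = 145.29²; (x + 51.3)² + (y − 57.6)² = 25.70²; (x − 23.6)² + (y + 55.9)² = 115.34².
Subtracting pairs of circle equations eliminates x²+y² and gives linear equations (the radical axes):
-285.8 x + 105.0 y = 17981.57
-136.0 x − 122.0 y = 3071.07
Solving the 2×2 system: x ≈ -51.2, y ≈ 31.9 km.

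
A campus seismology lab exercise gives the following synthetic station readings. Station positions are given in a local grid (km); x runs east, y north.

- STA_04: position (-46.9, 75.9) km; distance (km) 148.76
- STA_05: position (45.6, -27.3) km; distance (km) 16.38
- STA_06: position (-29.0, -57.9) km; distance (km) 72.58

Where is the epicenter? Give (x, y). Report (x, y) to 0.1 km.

Circle about each station: (x + 46.9)² + (y − 75.9)² = 148.76²; (x − 45.6)² + (y + 27.3)² = 16.38²; (x + 29.0)² + (y + 57.9)² = 72.58².
Subtracting the STA_04 equation from the STA_05 and STA_06 equations removes the quadratic terms:
185.0 x − 206.4 y = 16725.46
35.8 x − 267.6 y = 13094.67
Solving the 2×2 system: x ≈ 42.1, y ≈ -43.3 km.

42.1 km east, -43.3 km north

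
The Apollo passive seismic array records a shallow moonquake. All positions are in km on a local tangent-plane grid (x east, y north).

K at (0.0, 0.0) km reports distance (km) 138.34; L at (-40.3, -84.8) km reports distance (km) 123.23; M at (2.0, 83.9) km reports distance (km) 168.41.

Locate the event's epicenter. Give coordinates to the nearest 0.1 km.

x ≈ -138.0 km, y ≈ -9.7 km

Circle about each station: x² + y² = 138.34²; (x + 40.3)² + (y + 84.8)² = 123.23²; (x − 2.0)² + (y − 83.9)² = 168.41².
Subtracting the K equation from the L and M equations removes the quadratic terms:
-80.6 x − 169.6 y = 12767.45
4.0 x + 167.8 y = -2180.76
Solving the 2×2 system: x ≈ -138.0, y ≈ -9.7 km.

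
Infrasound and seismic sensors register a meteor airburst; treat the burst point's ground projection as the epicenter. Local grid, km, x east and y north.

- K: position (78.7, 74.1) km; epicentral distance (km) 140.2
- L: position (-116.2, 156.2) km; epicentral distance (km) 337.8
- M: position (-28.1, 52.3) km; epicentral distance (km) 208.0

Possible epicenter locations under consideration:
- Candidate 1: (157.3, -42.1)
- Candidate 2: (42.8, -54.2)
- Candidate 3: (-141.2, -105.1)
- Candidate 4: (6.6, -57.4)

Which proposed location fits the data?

Candidate 1

For each candidate, compare |candidate − station| to the reported distance:
Candidate 1: residuals K 0.1, L 0.0, M 0.0 → max 0.1 km
Candidate 2: residuals K 7.0, L 74.1, M 80.1 → max 80.1 km
Candidate 3: residuals K 143.5, L 75.3, M 14.2 → max 143.5 km
Candidate 4: residuals K 9.8, L 91.4, M 92.9 → max 92.9 km
Only Candidate 1 has all residuals ≈ 0.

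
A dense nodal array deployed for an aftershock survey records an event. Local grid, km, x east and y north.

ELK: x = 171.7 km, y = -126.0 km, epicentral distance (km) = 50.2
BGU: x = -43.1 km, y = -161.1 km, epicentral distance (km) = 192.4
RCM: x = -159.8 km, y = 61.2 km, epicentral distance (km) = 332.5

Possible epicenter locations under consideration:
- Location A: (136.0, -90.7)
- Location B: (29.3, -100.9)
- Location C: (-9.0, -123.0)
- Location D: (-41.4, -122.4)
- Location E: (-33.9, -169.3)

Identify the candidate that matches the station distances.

For each candidate, compare |candidate − station| to the reported distance:
Location A: residuals ELK 0.0, BGU 0.0, RCM 0.0 → max 0.0 km
Location B: residuals ELK 94.4, BGU 98.2, RCM 83.4 → max 98.2 km
Location C: residuals ELK 130.5, BGU 141.3, RCM 94.4 → max 141.3 km
Location D: residuals ELK 162.9, BGU 153.7, RCM 114.0 → max 162.9 km
Location E: residuals ELK 159.9, BGU 180.1, RCM 69.9 → max 180.1 km
Only Location A has all residuals ≈ 0.

Location A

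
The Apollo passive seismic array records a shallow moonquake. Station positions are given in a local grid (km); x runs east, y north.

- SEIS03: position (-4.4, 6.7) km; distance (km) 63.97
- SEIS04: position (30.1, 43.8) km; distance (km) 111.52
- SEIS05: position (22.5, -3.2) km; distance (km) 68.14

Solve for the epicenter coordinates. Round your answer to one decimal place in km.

Circle about each station: (x + 4.4)² + (y − 6.7)² = 63.97²; (x − 30.1)² + (y − 43.8)² = 111.52²; (x − 22.5)² + (y + 3.2)² = 68.14².
Subtracting pairs of circle equations eliminates x²+y² and gives linear equations (the radical axes):
69.0 x + 74.2 y = -5584.35
53.8 x − 19.8 y = -98.66
Solving the 2×2 system: x ≈ -22.0, y ≈ -54.8 km.

(-22.0, -54.8)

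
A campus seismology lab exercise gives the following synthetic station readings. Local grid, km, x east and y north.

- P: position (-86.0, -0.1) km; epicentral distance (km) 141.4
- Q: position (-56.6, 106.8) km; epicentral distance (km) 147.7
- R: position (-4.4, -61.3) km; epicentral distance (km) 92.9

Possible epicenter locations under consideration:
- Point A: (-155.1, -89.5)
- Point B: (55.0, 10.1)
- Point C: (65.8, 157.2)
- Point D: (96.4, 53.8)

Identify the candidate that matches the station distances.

Point B

For each candidate, compare |candidate − station| to the reported distance:
Point A: residuals P 28.4, Q 71.9, R 60.4 → max 71.9 km
Point B: residuals P 0.0, Q 0.0, R 0.0 → max 0.0 km
Point C: residuals P 77.2, Q 15.3, R 136.6 → max 136.6 km
Point D: residuals P 48.8, Q 14.2, R 60.1 → max 60.1 km
Only Point B has all residuals ≈ 0.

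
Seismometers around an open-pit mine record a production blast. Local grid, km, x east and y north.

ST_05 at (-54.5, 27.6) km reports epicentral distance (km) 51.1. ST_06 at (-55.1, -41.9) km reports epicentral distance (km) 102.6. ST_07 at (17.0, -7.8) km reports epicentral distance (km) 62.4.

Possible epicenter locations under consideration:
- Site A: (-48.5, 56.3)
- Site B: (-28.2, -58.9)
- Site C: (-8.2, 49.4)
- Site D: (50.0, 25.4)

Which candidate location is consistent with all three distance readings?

Site C

For each candidate, compare |candidate − station| to the reported distance:
Site A: residuals ST_05 21.8, ST_06 4.2, ST_07 29.2 → max 29.2 km
Site B: residuals ST_05 39.3, ST_06 70.8, ST_07 5.8 → max 70.8 km
Site C: residuals ST_05 0.1, ST_06 0.0, ST_07 0.1 → max 0.1 km
Site D: residuals ST_05 53.4, ST_06 22.2, ST_07 15.6 → max 53.4 km
Only Site C has all residuals ≈ 0.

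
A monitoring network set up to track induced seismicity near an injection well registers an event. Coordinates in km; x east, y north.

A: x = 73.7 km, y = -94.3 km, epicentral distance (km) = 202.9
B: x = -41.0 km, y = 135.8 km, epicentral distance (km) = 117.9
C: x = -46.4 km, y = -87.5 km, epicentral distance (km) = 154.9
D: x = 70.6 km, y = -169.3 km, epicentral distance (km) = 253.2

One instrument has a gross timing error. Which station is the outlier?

Solve using three stations at a time. Using A, B, D (subtract circle equations pairwise → linear system) gives (x, y) ≈ (-88.4, 27.8).
Distances from that point to each station vs reported:
  A: calculated 202.9 vs reported 202.9 → residual 0.0 km
  B: calculated 118.0 vs reported 117.9 → residual 0.1 km
  C: calculated 122.7 vs reported 154.9 → residual 32.2 km
  D: calculated 253.2 vs reported 253.2 → residual 0.0 km
A, B, D are mutually consistent (residuals ≈ 0); C is off by 32.2 km.

C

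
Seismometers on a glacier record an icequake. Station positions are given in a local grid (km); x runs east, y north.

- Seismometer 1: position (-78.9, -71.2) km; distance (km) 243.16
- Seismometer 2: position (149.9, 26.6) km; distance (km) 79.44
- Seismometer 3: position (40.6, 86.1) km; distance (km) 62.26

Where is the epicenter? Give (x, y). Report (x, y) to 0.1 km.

Circle about each station: (x + 78.9)² + (y + 71.2)² = 243.16²; (x − 149.9)² + (y − 26.6)² = 79.44²; (x − 40.6)² + (y − 86.1)² = 62.26².
Subtracting the Seismometer 1 equation from the Seismometer 2 and Seismometer 3 equations removes the quadratic terms:
457.6 x + 195.6 y = 64698.99
239.0 x + 314.6 y = 53017.40
Solving the 2×2 system: x ≈ 102.7, y ≈ 90.5 km.
Check against Seismometer 1 (with the unrounded x, y): √((x + 78.9)²+(y + 71.2)²) = 243.16 ≈ 243.16 km. ✓

x ≈ 102.7 km, y ≈ 90.5 km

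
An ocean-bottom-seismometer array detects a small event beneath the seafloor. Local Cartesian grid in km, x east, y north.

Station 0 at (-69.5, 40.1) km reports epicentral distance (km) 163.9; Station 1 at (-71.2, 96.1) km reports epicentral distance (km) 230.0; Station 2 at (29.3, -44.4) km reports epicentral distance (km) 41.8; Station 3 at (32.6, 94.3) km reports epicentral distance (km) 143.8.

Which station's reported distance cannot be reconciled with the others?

Station 1

Solve using three stations at a time. Using Station 0, Station 2, Station 3 (subtract circle equations pairwise → linear system) gives (x, y) ≈ (71.0, -44.2).
Distances from that point to each station vs reported:
  Station 0: calculated 163.9 vs reported 163.9 → residual 0.0 km
  Station 1: calculated 199.8 vs reported 230.0 → residual 30.2 km
  Station 2: calculated 41.7 vs reported 41.8 → residual 0.1 km
  Station 3: calculated 143.8 vs reported 143.8 → residual 0.0 km
Station 0, Station 2, Station 3 are mutually consistent (residuals ≈ 0); Station 1 is off by 30.2 km.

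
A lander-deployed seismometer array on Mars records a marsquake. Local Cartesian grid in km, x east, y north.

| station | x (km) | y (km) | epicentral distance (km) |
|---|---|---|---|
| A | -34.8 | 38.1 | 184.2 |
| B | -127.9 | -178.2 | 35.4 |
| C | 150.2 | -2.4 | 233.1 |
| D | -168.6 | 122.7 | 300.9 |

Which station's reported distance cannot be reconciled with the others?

Solve using three stations at a time. Using A, C, D (subtract circle equations pairwise → linear system) gives (x, y) ≈ (-33.3, -146.1).
Distances from that point to each station vs reported:
  A: calculated 184.2 vs reported 184.2 → residual 0.0 km
  B: calculated 99.9 vs reported 35.4 → residual 64.5 km
  C: calculated 233.1 vs reported 233.1 → residual 0.0 km
  D: calculated 300.9 vs reported 300.9 → residual 0.0 km
A, C, D are mutually consistent (residuals ≈ 0); B is off by 64.5 km.

B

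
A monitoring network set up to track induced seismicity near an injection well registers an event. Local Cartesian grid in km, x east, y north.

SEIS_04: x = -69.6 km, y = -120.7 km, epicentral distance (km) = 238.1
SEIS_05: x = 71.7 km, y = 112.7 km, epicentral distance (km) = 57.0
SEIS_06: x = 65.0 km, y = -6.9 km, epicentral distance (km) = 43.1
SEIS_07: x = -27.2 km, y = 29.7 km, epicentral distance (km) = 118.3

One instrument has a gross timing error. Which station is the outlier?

Solve using three stations at a time. Using SEIS_04, SEIS_05, SEIS_07 (subtract circle equations pairwise → linear system) gives (x, y) ≈ (87.6, 58.1).
Distances from that point to each station vs reported:
  SEIS_04: calculated 238.1 vs reported 238.1 → residual 0.0 km
  SEIS_05: calculated 56.8 vs reported 57.0 → residual 0.2 km
  SEIS_06: calculated 68.8 vs reported 43.1 → residual 25.7 km
  SEIS_07: calculated 118.2 vs reported 118.3 → residual 0.1 km
SEIS_04, SEIS_05, SEIS_07 are mutually consistent (residuals ≈ 0); SEIS_06 is off by 25.7 km.

SEIS_06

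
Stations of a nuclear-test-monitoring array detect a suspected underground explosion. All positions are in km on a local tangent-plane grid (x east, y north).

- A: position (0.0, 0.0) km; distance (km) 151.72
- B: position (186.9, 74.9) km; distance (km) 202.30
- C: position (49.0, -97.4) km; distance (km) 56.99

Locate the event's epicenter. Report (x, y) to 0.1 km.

x ≈ 104.6 km, y ≈ -109.9 km

Circle about each station: x² + y² = 151.72²; (x − 186.9)² + (y − 74.9)² = 202.30²; (x − 49.0)² + (y + 97.4)² = 56.99².
Subtracting the A equation from the B and C equations removes the quadratic terms:
373.8 x + 149.8 y = 22635.29
98.0 x − 194.8 y = 31658.86
Solving the 2×2 system: x ≈ 104.6, y ≈ -109.9 km.
Check against A (with the unrounded x, y): √(x²+y²) = 151.72 ≈ 151.72 km. ✓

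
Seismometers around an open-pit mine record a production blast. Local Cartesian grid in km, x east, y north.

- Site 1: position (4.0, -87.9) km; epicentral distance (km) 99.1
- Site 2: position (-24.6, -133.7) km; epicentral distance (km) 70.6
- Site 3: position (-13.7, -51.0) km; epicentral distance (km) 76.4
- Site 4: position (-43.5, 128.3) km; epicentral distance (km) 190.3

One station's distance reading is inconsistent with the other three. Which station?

Solve using three stations at a time. Using Site 1, Site 3, Site 4 (subtract circle equations pairwise → linear system) gives (x, y) ≈ (-89.8, -56.2).
Distances from that point to each station vs reported:
  Site 1: calculated 99.0 vs reported 99.1 → residual 0.1 km
  Site 2: calculated 101.3 vs reported 70.6 → residual 30.7 km
  Site 3: calculated 76.3 vs reported 76.4 → residual 0.1 km
  Site 4: calculated 190.3 vs reported 190.3 → residual 0.0 km
Site 1, Site 3, Site 4 are mutually consistent (residuals ≈ 0); Site 2 is off by 30.7 km.

Site 2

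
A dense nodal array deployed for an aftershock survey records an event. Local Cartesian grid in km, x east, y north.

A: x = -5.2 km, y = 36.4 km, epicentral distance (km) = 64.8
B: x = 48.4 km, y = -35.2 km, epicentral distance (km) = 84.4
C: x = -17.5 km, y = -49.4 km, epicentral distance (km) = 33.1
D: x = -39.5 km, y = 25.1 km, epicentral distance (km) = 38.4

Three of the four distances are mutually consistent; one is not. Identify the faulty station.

D

Solve using three stations at a time. Using A, B, C (subtract circle equations pairwise → linear system) gives (x, y) ≈ (-34.8, -21.2).
Distances from that point to each station vs reported:
  A: calculated 64.8 vs reported 64.8 → residual 0.0 km
  B: calculated 84.4 vs reported 84.4 → residual 0.0 km
  C: calculated 33.1 vs reported 33.1 → residual 0.0 km
  D: calculated 46.6 vs reported 38.4 → residual 8.2 km
A, B, C are mutually consistent (residuals ≈ 0); D is off by 8.2 km.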